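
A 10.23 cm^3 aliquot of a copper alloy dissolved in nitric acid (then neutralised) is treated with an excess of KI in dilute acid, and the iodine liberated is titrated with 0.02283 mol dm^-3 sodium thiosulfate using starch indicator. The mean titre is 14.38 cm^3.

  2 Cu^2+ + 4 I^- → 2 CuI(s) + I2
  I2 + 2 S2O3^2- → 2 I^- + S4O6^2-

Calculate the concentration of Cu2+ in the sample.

n(S2O3^2-) = 0.01438 × 0.02283 = 3.283 × 10^-4 mol
n(I2) = n(S2O3^2-)/2 = 1.641 × 10^-4 mol
From the 2:1 ratio, n(Cu2+) in the aliquot = 2/1 × 1.641 × 10^-4 = 3.283 × 10^-4 mol
[Cu2+] = 3.283 × 10^-4 / 0.01023 = 0.03209 mol/L

0.03209 mol/L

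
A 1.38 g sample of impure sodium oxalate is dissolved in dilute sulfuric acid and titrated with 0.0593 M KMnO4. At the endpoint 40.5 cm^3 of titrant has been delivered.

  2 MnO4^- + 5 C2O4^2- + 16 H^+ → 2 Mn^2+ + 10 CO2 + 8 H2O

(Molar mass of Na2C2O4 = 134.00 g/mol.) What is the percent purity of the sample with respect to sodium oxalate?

n(KMnO4) = 0.0405 L × 0.0593 mol/L = 2.40 × 10^-3 mol
From the 5:2 ratio, n(Na2C2O4) = 5/2 × 2.40 × 10^-3 = 6.00 × 10^-3 mol
mass of Na2C2O4 = 6.00 × 10^-3 × 134.00 g/mol = 0.805 g
% Na2C2O4 = 0.805 / 1.38 × 100 = 58.3 %

58.3 %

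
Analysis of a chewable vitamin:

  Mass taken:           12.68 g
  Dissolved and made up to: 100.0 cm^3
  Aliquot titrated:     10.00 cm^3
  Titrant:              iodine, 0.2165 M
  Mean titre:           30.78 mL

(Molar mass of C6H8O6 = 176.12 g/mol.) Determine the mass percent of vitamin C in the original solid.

C6H8O6 + I2 → C6H6O6 + 2 HI
n(I2) per titration = 0.03078 × 0.2165 = 6.664 × 10^-3 mol
n(C6H8O6) in each aliquot = 6.664 × 10^-3 mol (1:1 ratio)
n(C6H8O6) in the whole flask = 6.664 × 10^-3 × 100.0/10.00 = 0.06664 mol
mass of C6H8O6 = 0.06664 × 176.12 = 11.74 g
% C6H8O6 = 11.74 / 12.68 × 100 = 92.56 %

92.56 %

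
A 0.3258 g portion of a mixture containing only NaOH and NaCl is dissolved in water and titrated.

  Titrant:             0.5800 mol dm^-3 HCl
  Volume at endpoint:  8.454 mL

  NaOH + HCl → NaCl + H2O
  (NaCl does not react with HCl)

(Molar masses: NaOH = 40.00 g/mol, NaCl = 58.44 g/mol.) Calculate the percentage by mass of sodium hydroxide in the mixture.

n(HCl) = 0.008454 × 0.5800 = 4.903 × 10^-3 mol
Let x = n(NaOH), y = n(NaCl).
Titrant: 1x = 4.903 × 10^-3;  mass: 40.00x + 58.44y = 0.3258
Solving, x = 4.903 × 10^-3 mol, y = 2.219 × 10^-3 mol
mass of NaOH = 4.903 × 10^-3 × 40.00 = 0.1961 g
% NaOH = 0.1961 / 0.3258 × 100 = 60.20 %

60.20 %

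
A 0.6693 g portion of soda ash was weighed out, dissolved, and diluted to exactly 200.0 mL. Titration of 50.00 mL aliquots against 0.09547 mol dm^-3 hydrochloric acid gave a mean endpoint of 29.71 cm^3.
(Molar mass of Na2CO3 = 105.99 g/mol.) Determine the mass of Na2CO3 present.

0.6013 g

Na2CO3 + 2 HCl → 2 NaCl + H2O + CO2
n(HCl) per titration = 0.02971 × 0.09547 = 2.836 × 10^-3 mol
From the 1:2 ratio, n(Na2CO3) in each aliquot = 1/2 × 2.836 × 10^-3 = 1.418 × 10^-3 mol
n(Na2CO3) in the whole flask = 1.418 × 10^-3 × 200.0/50.00 = 5.673 × 10^-3 mol
mass of Na2CO3 = 5.673 × 10^-3 × 105.99 = 0.6013 g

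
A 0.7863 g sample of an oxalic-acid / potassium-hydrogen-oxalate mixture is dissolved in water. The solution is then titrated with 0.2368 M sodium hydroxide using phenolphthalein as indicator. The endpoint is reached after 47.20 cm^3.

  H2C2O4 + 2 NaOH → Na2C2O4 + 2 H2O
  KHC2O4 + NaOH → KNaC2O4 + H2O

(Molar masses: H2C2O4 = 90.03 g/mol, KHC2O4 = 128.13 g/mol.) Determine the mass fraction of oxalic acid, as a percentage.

n(NaOH) = 0.04720 × 0.2368 = 0.01118 mol
Let x = n(H2C2O4), y = n(KHC2O4).
Titrant: 2x + 1y = 0.01118;  mass: 90.03x + 128.13y = 0.7863
Solving, x = 3.885 × 10^-3 mol, y = 3.407 × 10^-3 mol
mass of H2C2O4 = 3.885 × 10^-3 × 90.03 = 0.3498 g
% H2C2O4 = 0.3498 / 0.7863 × 100 = 44.48 %

44.48 %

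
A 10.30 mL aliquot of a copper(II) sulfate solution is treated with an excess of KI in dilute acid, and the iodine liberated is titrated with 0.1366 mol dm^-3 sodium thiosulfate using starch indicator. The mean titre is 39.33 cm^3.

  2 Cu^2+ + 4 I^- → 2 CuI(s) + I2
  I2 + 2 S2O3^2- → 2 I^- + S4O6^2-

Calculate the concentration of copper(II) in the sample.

0.5216 mol/L

n(S2O3^2-) = 0.03933 × 0.1366 = 5.372 × 10^-3 mol
n(I2) = n(S2O3^2-)/2 = 2.686 × 10^-3 mol
From the 2:1 ratio, n(Cu2+) in the aliquot = 2/1 × 2.686 × 10^-3 = 5.372 × 10^-3 mol
[Cu2+] = 5.372 × 10^-3 / 0.01030 = 0.5216 mol/L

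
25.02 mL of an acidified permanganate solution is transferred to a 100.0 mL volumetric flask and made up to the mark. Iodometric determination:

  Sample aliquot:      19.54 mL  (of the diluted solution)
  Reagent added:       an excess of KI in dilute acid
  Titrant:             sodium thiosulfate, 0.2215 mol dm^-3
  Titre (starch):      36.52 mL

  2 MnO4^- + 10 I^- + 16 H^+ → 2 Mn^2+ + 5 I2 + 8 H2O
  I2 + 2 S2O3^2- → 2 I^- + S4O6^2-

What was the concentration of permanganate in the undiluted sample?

0.3309 mol/L

n(S2O3^2-) = 0.03652 × 0.2215 = 8.089 × 10^-3 mol
n(I2) = n(S2O3^2-)/2 = 4.045 × 10^-3 mol
From the 2:5 ratio, n(MnO4^-) in the aliquot = 2/5 × 4.045 × 10^-3 = 1.618 × 10^-3 mol
[MnO4^-]_dilute = 1.618 × 10^-3 / 0.01954 = 0.08280 mol/L
[MnO4^-]_original = 0.08280 × 100.0/25.02 = 0.3309 mol/L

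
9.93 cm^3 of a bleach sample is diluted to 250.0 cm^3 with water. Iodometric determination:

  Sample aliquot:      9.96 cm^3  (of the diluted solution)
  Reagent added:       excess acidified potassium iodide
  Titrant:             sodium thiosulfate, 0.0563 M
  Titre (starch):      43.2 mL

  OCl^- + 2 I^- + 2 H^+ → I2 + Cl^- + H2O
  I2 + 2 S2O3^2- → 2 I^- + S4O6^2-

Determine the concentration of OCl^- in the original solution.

3.07 M

n(S2O3^2-) = 0.0432 × 0.0563 = 2.43 × 10^-3 mol
n(I2) = n(S2O3^2-)/2 = 1.22 × 10^-3 mol
n(OCl^-) in the aliquot = 1.22 × 10^-3 mol (1:1 ratio)
[OCl^-]_dilute = 1.22 × 10^-3 / 0.00996 = 0.122 mol/L
[OCl^-]_original = 0.122 × 250.0/9.93 = 3.07 mol/L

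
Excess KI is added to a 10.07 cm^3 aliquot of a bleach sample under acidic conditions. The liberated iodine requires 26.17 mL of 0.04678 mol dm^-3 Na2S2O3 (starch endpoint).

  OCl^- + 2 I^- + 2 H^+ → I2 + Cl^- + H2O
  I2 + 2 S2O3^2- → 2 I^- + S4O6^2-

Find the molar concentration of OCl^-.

n(S2O3^2-) = 0.02617 × 0.04678 = 1.224 × 10^-3 mol
n(I2) = n(S2O3^2-)/2 = 6.121 × 10^-4 mol
n(OCl^-) in the aliquot = 6.121 × 10^-4 mol (1:1 ratio)
[OCl^-] = 6.121 × 10^-4 / 0.01007 = 0.06079 mol/L

0.06079 mol/L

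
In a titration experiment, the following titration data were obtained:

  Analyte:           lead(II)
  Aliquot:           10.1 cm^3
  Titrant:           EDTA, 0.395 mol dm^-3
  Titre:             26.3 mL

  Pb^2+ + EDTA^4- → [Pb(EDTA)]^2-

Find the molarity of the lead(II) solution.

1.03 mol/L

n(EDTA) = 0.0263 L × 0.395 mol/L = 0.0104 mol
n(Pb2+) = 0.0104 mol (1:1 mole ratio)
[Pb2+] = 0.0104 mol / 0.0101 L = 1.03 mol/L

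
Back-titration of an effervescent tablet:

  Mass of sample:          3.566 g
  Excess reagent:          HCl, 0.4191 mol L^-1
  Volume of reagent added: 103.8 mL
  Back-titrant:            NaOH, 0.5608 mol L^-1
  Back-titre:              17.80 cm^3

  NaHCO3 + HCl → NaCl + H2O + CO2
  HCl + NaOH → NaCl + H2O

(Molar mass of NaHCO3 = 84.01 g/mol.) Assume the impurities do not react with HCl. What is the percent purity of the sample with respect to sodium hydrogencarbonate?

n(HCl) added = 0.1038 × 0.4191 = 0.04350 mol
n(NaOH) used in back-titration = 0.01780 × 0.5608 = 9.982 × 10^-3 mol
n(HCl) left over = 9.982 × 10^-3 mol (1:1 ratio)
n(HCl) consumed by analyte = 0.04350 − 9.982 × 10^-3 = 0.03352 mol
n(NaHCO3) = 0.03352 mol (1:1 ratio)
mass of NaHCO3 = 0.03352 × 84.01 = 2.816 g
% NaHCO3 = 2.816 / 3.566 × 100 = 78.97 %

78.97 %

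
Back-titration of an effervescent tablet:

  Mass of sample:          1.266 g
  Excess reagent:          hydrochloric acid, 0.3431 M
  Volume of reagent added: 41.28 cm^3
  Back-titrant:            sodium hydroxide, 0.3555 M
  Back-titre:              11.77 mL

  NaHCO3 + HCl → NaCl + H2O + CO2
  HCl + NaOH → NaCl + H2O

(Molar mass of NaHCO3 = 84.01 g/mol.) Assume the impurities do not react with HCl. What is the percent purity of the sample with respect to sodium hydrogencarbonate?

n(HCl) added = 0.04128 × 0.3431 = 0.01416 mol
n(NaOH) used in back-titration = 0.01177 × 0.3555 = 4.184 × 10^-3 mol
n(HCl) left over = 4.184 × 10^-3 mol (1:1 ratio)
n(HCl) consumed by analyte = 0.01416 − 4.184 × 10^-3 = 9.979 × 10^-3 mol
n(NaHCO3) = 9.979 × 10^-3 mol (1:1 ratio)
mass of NaHCO3 = 9.979 × 10^-3 × 84.01 = 0.8383 g
% NaHCO3 = 0.8383 / 1.266 × 100 = 66.22 %

66.22 %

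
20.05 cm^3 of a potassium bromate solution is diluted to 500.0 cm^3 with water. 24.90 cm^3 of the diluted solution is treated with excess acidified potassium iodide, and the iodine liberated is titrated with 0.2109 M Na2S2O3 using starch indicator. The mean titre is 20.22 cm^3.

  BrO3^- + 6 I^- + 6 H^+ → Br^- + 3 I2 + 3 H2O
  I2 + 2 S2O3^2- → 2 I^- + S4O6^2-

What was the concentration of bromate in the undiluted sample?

0.7118 M

n(S2O3^2-) = 0.02022 × 0.2109 = 4.264 × 10^-3 mol
n(I2) = n(S2O3^2-)/2 = 2.132 × 10^-3 mol
From the 1:3 ratio, n(BrO3^-) in the aliquot = 1/3 × 2.132 × 10^-3 = 7.107 × 10^-4 mol
[BrO3^-]_dilute = 7.107 × 10^-4 / 0.02490 = 0.02854 mol/L
[BrO3^-]_original = 0.02854 × 500.0/20.05 = 0.7118 mol/L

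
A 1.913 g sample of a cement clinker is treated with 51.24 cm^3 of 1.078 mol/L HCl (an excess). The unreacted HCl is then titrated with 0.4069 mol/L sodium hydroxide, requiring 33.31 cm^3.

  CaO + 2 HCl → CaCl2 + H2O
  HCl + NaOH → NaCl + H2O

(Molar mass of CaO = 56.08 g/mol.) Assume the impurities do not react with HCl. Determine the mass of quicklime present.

n(HCl) added = 0.05124 × 1.078 = 0.05524 mol
n(NaOH) used in back-titration = 0.03331 × 0.4069 = 0.01355 mol
n(HCl) left over = 0.01355 mol (1:1 ratio)
n(HCl) consumed by analyte = 0.05524 − 0.01355 = 0.04168 mol
From the 1:2 ratio, n(CaO) = 1/2 × 0.04168 = 0.02084 mol
mass of CaO = 0.02084 × 56.08 = 1.169 g

1.169 g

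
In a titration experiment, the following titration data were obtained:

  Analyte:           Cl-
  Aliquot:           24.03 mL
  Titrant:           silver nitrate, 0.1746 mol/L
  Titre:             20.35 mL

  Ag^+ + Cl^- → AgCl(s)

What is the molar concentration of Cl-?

0.1479 mol/L

n(AgNO3) = 0.02035 L × 0.1746 mol/L = 3.553 × 10^-3 mol
n(Cl-) = 3.553 × 10^-3 mol (1:1 mole ratio)
[Cl-] = 3.553 × 10^-3 mol / 0.02403 L = 0.1479 mol/L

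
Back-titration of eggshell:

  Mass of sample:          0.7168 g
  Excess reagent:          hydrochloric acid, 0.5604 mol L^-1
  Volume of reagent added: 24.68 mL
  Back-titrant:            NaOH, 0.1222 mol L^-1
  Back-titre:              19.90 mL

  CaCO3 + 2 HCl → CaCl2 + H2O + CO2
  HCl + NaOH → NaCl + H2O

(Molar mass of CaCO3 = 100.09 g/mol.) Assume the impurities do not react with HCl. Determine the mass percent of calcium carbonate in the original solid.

79.58 %

n(HCl) added = 0.02468 × 0.5604 = 0.01383 mol
n(NaOH) used in back-titration = 0.01990 × 0.1222 = 2.432 × 10^-3 mol
n(HCl) left over = 2.432 × 10^-3 mol (1:1 ratio)
n(HCl) consumed by analyte = 0.01383 − 2.432 × 10^-3 = 0.01140 mol
From the 1:2 ratio, n(CaCO3) = 1/2 × 0.01140 = 5.699 × 10^-3 mol
mass of CaCO3 = 5.699 × 10^-3 × 100.09 = 0.5705 g
% CaCO3 = 0.5705 / 0.7168 × 100 = 79.58 %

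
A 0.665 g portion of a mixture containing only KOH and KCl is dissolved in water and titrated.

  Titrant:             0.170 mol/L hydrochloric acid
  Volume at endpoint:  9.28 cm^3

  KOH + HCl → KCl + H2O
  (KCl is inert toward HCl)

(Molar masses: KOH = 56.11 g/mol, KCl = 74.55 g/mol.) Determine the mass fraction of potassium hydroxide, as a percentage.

13.3 %

n(HCl) = 0.00928 × 0.170 = 1.58 × 10^-3 mol
Let x = n(KOH), y = n(KCl).
Titrant: 1x = 1.58 × 10^-3;  mass: 56.11x + 74.55y = 0.665
Solving, x = 1.58 × 10^-3 mol, y = 7.73 × 10^-3 mol
mass of KOH = 1.58 × 10^-3 × 56.11 = 0.0885 g
% KOH = 0.0885 / 0.665 × 100 = 13.3 %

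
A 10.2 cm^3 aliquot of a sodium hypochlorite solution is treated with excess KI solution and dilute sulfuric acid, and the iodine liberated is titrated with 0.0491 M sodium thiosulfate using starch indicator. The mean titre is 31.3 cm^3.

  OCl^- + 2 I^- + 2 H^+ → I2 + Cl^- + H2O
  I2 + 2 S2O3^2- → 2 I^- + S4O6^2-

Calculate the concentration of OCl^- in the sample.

0.0753 M

n(S2O3^2-) = 0.0313 × 0.0491 = 1.54 × 10^-3 mol
n(I2) = n(S2O3^2-)/2 = 7.68 × 10^-4 mol
n(OCl^-) in the aliquot = 7.68 × 10^-4 mol (1:1 ratio)
[OCl^-] = 7.68 × 10^-4 / 0.0102 = 0.0753 mol/L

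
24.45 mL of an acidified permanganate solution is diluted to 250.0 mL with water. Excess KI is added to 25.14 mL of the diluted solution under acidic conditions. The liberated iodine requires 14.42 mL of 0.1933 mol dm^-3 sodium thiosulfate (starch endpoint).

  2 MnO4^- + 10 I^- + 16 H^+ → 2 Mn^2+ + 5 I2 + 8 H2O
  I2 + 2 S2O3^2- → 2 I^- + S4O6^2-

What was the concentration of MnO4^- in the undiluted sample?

0.2267 mol/L

n(S2O3^2-) = 0.01442 × 0.1933 = 2.787 × 10^-3 mol
n(I2) = n(S2O3^2-)/2 = 1.394 × 10^-3 mol
From the 2:5 ratio, n(MnO4^-) in the aliquot = 2/5 × 1.394 × 10^-3 = 5.575 × 10^-4 mol
[MnO4^-]_dilute = 5.575 × 10^-4 / 0.02514 = 0.02217 mol/L
[MnO4^-]_original = 0.02217 × 250.0/24.45 = 0.2267 mol/L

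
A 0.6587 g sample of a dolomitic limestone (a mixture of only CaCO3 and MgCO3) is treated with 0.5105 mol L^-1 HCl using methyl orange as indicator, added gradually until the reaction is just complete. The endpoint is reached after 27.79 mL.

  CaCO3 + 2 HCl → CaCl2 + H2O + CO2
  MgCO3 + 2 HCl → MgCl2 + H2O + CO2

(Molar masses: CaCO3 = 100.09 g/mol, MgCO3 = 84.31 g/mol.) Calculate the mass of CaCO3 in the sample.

n(HCl) = 0.02779 × 0.5105 = 0.01419 mol
Let x = n(CaCO3), y = n(MgCO3).
Titrant: 2x + 2y = 0.01419;  mass: 100.09x + 84.31y = 0.6587
Solving, x = 3.844 × 10^-3 mol, y = 3.250 × 10^-3 mol
mass of CaCO3 = 3.844 × 10^-3 × 100.09 = 0.3847 g

0.3847 g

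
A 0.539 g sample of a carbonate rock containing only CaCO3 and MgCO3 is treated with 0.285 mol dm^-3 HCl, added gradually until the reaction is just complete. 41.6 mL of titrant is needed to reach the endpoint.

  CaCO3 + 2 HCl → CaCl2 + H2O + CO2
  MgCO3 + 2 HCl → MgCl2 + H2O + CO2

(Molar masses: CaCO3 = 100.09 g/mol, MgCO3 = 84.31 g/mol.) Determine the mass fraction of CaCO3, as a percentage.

46.1 %

n(HCl) = 0.0416 × 0.285 = 0.0119 mol
Let x = n(CaCO3), y = n(MgCO3).
Titrant: 2x + 2y = 0.0119;  mass: 100.09x + 84.31y = 0.539
Solving, x = 2.48 × 10^-3 mol, y = 3.44 × 10^-3 mol
mass of CaCO3 = 2.48 × 10^-3 × 100.09 = 0.249 g
% CaCO3 = 0.249 / 0.539 × 100 = 46.1 %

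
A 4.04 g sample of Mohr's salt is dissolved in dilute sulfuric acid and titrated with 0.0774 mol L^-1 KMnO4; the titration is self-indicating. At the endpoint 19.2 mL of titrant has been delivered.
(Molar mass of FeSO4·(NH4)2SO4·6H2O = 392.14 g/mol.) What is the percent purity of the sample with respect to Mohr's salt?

72.1 %

MnO4^- + 5 Fe^2+ + 8 H^+ → Mn^2+ + 5 Fe^3+ + 4 H2O
n(KMnO4) = 0.0192 L × 0.0774 mol/L = 1.49 × 10^-3 mol
From the 5:1 ratio, n(FeSO4·(NH4)2SO4·6H2O) = 5/1 × 1.49 × 10^-3 = 7.43 × 10^-3 mol
mass of FeSO4·(NH4)2SO4·6H2O = 7.43 × 10^-3 × 392.14 g/mol = 2.91 g
% FeSO4·(NH4)2SO4·6H2O = 2.91 / 4.04 × 100 = 72.1 %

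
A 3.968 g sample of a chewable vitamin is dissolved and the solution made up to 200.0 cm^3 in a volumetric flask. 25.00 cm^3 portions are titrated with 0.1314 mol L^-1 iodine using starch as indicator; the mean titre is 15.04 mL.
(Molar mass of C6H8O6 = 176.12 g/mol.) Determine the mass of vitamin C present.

C6H8O6 + I2 → C6H6O6 + 2 HI
n(I2) per titration = 0.01504 × 0.1314 = 1.976 × 10^-3 mol
n(C6H8O6) in each aliquot = 1.976 × 10^-3 mol (1:1 ratio)
n(C6H8O6) in the whole flask = 1.976 × 10^-3 × 200.0/25.00 = 0.01581 mol
mass of C6H8O6 = 0.01581 × 176.12 = 2.784 g

2.784 g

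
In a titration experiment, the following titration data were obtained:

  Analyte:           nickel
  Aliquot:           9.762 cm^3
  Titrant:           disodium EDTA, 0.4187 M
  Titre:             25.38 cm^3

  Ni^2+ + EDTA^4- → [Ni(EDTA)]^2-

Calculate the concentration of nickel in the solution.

n(EDTA) = 0.02538 L × 0.4187 mol/L = 0.01063 mol
n(Ni2+) = 0.01063 mol (1:1 mole ratio)
[Ni2+] = 0.01063 mol / 0.009762 L = 1.089 mol/L

1.089 M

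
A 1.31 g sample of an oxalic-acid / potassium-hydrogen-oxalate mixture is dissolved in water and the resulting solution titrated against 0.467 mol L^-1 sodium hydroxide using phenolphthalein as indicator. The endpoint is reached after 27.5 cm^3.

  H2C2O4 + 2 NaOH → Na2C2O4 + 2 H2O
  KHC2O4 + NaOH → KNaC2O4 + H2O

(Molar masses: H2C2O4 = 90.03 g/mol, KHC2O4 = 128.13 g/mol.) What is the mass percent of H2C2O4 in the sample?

13.9 %

n(NaOH) = 0.0275 × 0.467 = 0.0128 mol
Let x = n(H2C2O4), y = n(KHC2O4).
Titrant: 2x + 1y = 0.0128;  mass: 90.03x + 128.13y = 1.31
Solving, x = 2.02 × 10^-3 mol, y = 8.81 × 10^-3 mol
mass of H2C2O4 = 2.02 × 10^-3 × 90.03 = 0.182 g
% H2C2O4 = 0.182 / 1.31 × 100 = 13.9 %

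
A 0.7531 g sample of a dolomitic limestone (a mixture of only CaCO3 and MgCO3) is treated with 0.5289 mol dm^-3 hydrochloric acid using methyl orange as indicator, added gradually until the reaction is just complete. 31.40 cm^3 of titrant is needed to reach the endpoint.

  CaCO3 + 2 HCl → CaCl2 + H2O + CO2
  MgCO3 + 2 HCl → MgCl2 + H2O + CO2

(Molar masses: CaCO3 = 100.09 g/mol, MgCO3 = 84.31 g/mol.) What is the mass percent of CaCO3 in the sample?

n(HCl) = 0.03140 × 0.5289 = 0.01661 mol
Let x = n(CaCO3), y = n(MgCO3).
Titrant: 2x + 2y = 0.01661;  mass: 100.09x + 84.31y = 0.7531
Solving, x = 3.359 × 10^-3 mol, y = 4.944 × 10^-3 mol
mass of CaCO3 = 3.359 × 10^-3 × 100.09 = 0.3362 g
% CaCO3 = 0.3362 / 0.7531 × 100 = 44.65 %

44.65 %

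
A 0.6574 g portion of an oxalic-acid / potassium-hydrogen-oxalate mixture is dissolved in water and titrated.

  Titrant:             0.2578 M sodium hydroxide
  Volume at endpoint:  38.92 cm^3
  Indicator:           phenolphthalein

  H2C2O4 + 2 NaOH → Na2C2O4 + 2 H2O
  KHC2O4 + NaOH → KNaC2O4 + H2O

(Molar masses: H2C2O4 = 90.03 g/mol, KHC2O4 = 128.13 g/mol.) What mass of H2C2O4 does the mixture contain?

0.3402 g

n(NaOH) = 0.03892 × 0.2578 = 0.01003 mol
Let x = n(H2C2O4), y = n(KHC2O4).
Titrant: 2x + 1y = 0.01003;  mass: 90.03x + 128.13y = 0.6574
Solving, x = 3.779 × 10^-3 mol, y = 2.475 × 10^-3 mol
mass of H2C2O4 = 3.779 × 10^-3 × 90.03 = 0.3402 g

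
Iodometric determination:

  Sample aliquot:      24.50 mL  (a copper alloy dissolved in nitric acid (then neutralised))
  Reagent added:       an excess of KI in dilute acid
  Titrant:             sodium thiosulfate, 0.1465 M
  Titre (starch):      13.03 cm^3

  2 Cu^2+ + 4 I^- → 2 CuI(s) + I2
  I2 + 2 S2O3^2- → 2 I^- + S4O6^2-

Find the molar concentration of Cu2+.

0.07791 M

n(S2O3^2-) = 0.01303 × 0.1465 = 1.909 × 10^-3 mol
n(I2) = n(S2O3^2-)/2 = 9.544 × 10^-4 mol
From the 2:1 ratio, n(Cu2+) in the aliquot = 2/1 × 9.544 × 10^-4 = 1.909 × 10^-3 mol
[Cu2+] = 1.909 × 10^-3 / 0.02450 = 0.07791 mol/L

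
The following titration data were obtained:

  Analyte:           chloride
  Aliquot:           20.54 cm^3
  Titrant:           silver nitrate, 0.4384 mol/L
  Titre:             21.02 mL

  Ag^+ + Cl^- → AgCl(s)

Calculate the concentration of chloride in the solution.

n(AgNO3) = 0.02102 L × 0.4384 mol/L = 9.215 × 10^-3 mol
n(Cl-) = 9.215 × 10^-3 mol (1:1 mole ratio)
[Cl-] = 9.215 × 10^-3 mol / 0.02054 L = 0.4486 mol/L

0.4486 mol/L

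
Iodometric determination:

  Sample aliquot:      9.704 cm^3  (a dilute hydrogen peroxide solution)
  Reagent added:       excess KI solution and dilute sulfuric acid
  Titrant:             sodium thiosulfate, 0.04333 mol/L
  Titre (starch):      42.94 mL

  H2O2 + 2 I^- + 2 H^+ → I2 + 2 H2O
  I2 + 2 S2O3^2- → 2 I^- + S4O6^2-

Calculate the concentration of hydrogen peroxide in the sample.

n(S2O3^2-) = 0.04294 × 0.04333 = 1.861 × 10^-3 mol
n(I2) = n(S2O3^2-)/2 = 9.303 × 10^-4 mol
n(H2O2) in the aliquot = 9.303 × 10^-4 mol (1:1 ratio)
[H2O2] = 9.303 × 10^-4 / 0.009704 = 0.09587 mol/L

0.09587 mol/L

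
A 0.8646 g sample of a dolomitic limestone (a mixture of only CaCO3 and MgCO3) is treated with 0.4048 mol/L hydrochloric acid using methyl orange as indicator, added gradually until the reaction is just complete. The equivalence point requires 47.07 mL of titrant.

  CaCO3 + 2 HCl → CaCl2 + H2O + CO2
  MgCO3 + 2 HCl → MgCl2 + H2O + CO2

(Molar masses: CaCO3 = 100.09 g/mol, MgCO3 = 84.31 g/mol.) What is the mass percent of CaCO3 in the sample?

n(HCl) = 0.04707 × 0.4048 = 0.01905 mol
Let x = n(CaCO3), y = n(MgCO3).
Titrant: 2x + 2y = 0.01905;  mass: 100.09x + 84.31y = 0.8646
Solving, x = 3.890 × 10^-3 mol, y = 5.637 × 10^-3 mol
mass of CaCO3 = 3.890 × 10^-3 × 100.09 = 0.3893 g
% CaCO3 = 0.3893 / 0.8646 × 100 = 45.03 %

45.03 %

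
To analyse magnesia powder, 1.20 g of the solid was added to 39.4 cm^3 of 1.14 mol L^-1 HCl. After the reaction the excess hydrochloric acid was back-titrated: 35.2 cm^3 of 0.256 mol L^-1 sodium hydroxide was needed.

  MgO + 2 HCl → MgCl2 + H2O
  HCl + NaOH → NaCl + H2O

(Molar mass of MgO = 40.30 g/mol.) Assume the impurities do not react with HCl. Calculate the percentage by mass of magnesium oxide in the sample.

n(HCl) added = 0.0394 × 1.14 = 0.0449 mol
n(NaOH) used in back-titration = 0.0352 × 0.256 = 9.01 × 10^-3 mol
n(HCl) left over = 9.01 × 10^-3 mol (1:1 ratio)
n(HCl) consumed by analyte = 0.0449 − 9.01 × 10^-3 = 0.0359 mol
From the 1:2 ratio, n(MgO) = 1/2 × 0.0359 = 0.0180 mol
mass of MgO = 0.0180 × 40.30 = 0.723 g
% MgO = 0.723 / 1.20 × 100 = 60.3 %

60.3 %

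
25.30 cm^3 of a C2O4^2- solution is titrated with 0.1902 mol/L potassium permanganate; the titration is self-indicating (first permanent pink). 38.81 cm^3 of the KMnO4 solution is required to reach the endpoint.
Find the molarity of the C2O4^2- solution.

0.7294 mol/L

2 MnO4^- + 5 C2O4^2- + 16 H^+ → 2 Mn^2+ + 10 CO2 + 8 H2O
n(KMnO4) = 0.03881 L × 0.1902 mol/L = 7.382 × 10^-3 mol
From the 5:2 mole ratio, n(C2O4^2-) = 5/2 × 7.382 × 10^-3 = 0.01845 mol
[C2O4^2-] = 0.01845 mol / 0.02530 L = 0.7294 mol/L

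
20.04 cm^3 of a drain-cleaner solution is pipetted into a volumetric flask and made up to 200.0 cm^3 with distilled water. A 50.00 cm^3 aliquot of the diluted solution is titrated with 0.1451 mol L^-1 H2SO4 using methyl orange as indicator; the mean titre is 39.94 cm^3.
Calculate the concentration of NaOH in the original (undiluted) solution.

2.313 mol/L

2 NaOH + H2SO4 → Na2SO4 + 2 H2O
n(H2SO4) = 0.03994 × 0.1451 = 5.795 × 10^-3 mol
From the 2:1 ratio, n(NaOH) in the aliquot = 2/1 × 5.795 × 10^-3 = 0.01159 mol
[NaOH]_dilute = 0.01159 / 0.05000 = 0.2318 mol/L
Dilution factor = 200.0 / 20.04 = 9.980
[NaOH]_stock = 0.2318 × 9.980 = 2.313 mol/L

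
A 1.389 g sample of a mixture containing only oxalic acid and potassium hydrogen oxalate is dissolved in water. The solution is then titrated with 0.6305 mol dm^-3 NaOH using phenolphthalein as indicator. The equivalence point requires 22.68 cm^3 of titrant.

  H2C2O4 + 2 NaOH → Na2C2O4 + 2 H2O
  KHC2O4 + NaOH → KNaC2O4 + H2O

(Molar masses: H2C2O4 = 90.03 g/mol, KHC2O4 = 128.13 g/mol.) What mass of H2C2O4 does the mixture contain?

0.2401 g

n(NaOH) = 0.02268 × 0.6305 = 0.01430 mol
Let x = n(H2C2O4), y = n(KHC2O4).
Titrant: 2x + 1y = 0.01430;  mass: 90.03x + 128.13y = 1.389
Solving, x = 2.666 × 10^-3 mol, y = 8.967 × 10^-3 mol
mass of H2C2O4 = 2.666 × 10^-3 × 90.03 = 0.2401 g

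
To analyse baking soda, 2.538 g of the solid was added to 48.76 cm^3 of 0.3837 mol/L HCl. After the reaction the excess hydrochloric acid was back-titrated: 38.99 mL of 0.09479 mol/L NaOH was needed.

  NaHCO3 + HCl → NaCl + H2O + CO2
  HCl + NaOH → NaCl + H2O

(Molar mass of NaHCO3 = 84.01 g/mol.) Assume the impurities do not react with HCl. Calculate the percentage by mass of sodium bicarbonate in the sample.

49.70 %

n(HCl) added = 0.04876 × 0.3837 = 0.01871 mol
n(NaOH) used in back-titration = 0.03899 × 0.09479 = 3.696 × 10^-3 mol
n(HCl) left over = 3.696 × 10^-3 mol (1:1 ratio)
n(HCl) consumed by analyte = 0.01871 − 3.696 × 10^-3 = 0.01501 mol
n(NaHCO3) = 0.01501 mol (1:1 ratio)
mass of NaHCO3 = 0.01501 × 84.01 = 1.261 g
% NaHCO3 = 1.261 / 2.538 × 100 = 49.70 %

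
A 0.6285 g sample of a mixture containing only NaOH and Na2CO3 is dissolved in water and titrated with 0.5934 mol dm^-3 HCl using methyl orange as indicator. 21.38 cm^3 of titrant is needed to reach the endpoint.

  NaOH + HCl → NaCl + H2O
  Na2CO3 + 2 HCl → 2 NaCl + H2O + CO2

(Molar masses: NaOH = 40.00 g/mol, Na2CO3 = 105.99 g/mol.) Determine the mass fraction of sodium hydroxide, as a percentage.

n(HCl) = 0.02138 × 0.5934 = 0.01269 mol
Let x = n(NaOH), y = n(Na2CO3).
Titrant: 1x + 2y = 0.01269;  mass: 40.00x + 105.99y = 0.6285
Solving, x = 3.374 × 10^-3 mol, y = 4.657 × 10^-3 mol
mass of NaOH = 3.374 × 10^-3 × 40.00 = 0.1349 g
% NaOH = 0.1349 / 0.6285 × 100 = 21.47 %

21.47 %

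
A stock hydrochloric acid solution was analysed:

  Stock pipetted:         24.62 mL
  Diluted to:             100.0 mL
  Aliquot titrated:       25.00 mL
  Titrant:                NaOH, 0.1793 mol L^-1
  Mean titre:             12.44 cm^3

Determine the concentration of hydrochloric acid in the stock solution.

0.3624 mol/L

HCl + NaOH → NaCl + H2O
n(NaOH) = 0.01244 × 0.1793 = 2.230 × 10^-3 mol
n(HCl) in the aliquot = 2.230 × 10^-3 mol (1:1 ratio)
[HCl]_dilute = 2.230 × 10^-3 / 0.02500 = 0.08922 mol/L
Dilution factor = 100.0 / 24.62 = 4.062
[HCl]_stock = 0.08922 × 4.062 = 0.3624 mol/L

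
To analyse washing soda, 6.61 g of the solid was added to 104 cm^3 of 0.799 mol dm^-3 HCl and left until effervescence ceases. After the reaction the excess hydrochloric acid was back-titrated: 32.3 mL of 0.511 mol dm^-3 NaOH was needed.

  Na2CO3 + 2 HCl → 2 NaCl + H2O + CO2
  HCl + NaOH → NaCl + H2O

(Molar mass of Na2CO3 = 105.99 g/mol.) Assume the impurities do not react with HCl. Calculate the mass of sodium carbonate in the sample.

3.53 g

n(HCl) added = 0.104 × 0.799 = 0.0831 mol
n(NaOH) used in back-titration = 0.0323 × 0.511 = 0.0165 mol
n(HCl) left over = 0.0165 mol (1:1 ratio)
n(HCl) consumed by analyte = 0.0831 − 0.0165 = 0.0666 mol
From the 1:2 ratio, n(Na2CO3) = 1/2 × 0.0666 = 0.0333 mol
mass of Na2CO3 = 0.0333 × 105.99 = 3.53 g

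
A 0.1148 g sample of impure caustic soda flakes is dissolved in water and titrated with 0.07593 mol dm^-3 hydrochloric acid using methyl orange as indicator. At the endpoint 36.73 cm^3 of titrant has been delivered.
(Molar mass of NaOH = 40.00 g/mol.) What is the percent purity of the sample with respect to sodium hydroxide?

NaOH + HCl → NaCl + H2O
n(HCl) = 0.03673 L × 0.07593 mol/L = 2.789 × 10^-3 mol
n(NaOH) = 2.789 × 10^-3 mol (1:1 ratio)
mass of NaOH = 2.789 × 10^-3 × 40.00 g/mol = 0.1116 g
% NaOH = 0.1116 / 0.1148 × 100 = 97.17 %

97.17 %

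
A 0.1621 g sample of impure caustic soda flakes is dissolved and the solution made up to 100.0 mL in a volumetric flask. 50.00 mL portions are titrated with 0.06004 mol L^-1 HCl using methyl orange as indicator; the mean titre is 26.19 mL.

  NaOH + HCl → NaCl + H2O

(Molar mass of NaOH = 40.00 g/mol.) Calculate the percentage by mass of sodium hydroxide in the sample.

77.60 %

n(HCl) per titration = 0.02619 × 0.06004 = 1.572 × 10^-3 mol
n(NaOH) in each aliquot = 1.572 × 10^-3 mol (1:1 ratio)
n(NaOH) in the whole flask = 1.572 × 10^-3 × 100.0/50.00 = 3.145 × 10^-3 mol
mass of NaOH = 3.145 × 10^-3 × 40.00 = 0.1258 g
% NaOH = 0.1258 / 0.1621 × 100 = 77.60 %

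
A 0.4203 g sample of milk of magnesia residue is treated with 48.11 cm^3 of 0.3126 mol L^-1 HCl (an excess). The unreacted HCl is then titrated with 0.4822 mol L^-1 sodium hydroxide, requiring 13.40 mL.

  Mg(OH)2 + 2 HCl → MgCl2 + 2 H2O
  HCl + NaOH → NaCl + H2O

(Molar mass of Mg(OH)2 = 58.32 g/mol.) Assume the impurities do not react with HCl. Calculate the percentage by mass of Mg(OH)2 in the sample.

59.51 %

n(HCl) added = 0.04811 × 0.3126 = 0.01504 mol
n(NaOH) used in back-titration = 0.01340 × 0.4822 = 6.461 × 10^-3 mol
n(HCl) left over = 6.461 × 10^-3 mol (1:1 ratio)
n(HCl) consumed by analyte = 0.01504 − 6.461 × 10^-3 = 8.578 × 10^-3 mol
From the 1:2 ratio, n(Mg(OH)2) = 1/2 × 8.578 × 10^-3 = 4.289 × 10^-3 mol
mass of Mg(OH)2 = 4.289 × 10^-3 × 58.32 = 0.2501 g
% Mg(OH)2 = 0.2501 / 0.4203 × 100 = 59.51 %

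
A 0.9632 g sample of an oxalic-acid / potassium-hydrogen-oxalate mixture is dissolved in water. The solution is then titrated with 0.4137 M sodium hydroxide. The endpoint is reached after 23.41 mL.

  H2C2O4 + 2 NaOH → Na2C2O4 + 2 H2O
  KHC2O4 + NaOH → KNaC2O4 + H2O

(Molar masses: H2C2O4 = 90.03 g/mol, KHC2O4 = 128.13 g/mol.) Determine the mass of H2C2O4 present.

0.1504 g

n(NaOH) = 0.02341 × 0.4137 = 9.685 × 10^-3 mol
Let x = n(H2C2O4), y = n(KHC2O4).
Titrant: 2x + 1y = 9.685 × 10^-3;  mass: 90.03x + 128.13y = 0.9632
Solving, x = 1.671 × 10^-3 mol, y = 6.344 × 10^-3 mol
mass of H2C2O4 = 1.671 × 10^-3 × 90.03 = 0.1504 g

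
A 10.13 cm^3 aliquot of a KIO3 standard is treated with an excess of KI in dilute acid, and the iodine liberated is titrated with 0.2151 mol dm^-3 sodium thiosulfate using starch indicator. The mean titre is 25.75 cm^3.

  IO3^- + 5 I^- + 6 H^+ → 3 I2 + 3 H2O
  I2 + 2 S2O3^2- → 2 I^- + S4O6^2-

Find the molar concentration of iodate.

n(S2O3^2-) = 0.02575 × 0.2151 = 5.539 × 10^-3 mol
n(I2) = n(S2O3^2-)/2 = 2.769 × 10^-3 mol
From the 1:3 ratio, n(IO3^-) in the aliquot = 1/3 × 2.769 × 10^-3 = 9.231 × 10^-4 mol
[IO3^-] = 9.231 × 10^-4 / 0.01013 = 0.09113 mol/L

0.09113 mol/L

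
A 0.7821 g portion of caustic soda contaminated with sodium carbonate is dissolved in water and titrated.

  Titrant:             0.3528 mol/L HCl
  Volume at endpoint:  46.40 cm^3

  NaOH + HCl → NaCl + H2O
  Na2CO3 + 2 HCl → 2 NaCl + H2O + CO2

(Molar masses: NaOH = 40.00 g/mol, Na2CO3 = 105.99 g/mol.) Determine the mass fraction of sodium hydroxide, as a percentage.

33.62 %

n(HCl) = 0.04640 × 0.3528 = 0.01637 mol
Let x = n(NaOH), y = n(Na2CO3).
Titrant: 1x + 2y = 0.01637;  mass: 40.00x + 105.99y = 0.7821
Solving, x = 6.574 × 10^-3 mol, y = 4.898 × 10^-3 mol
mass of NaOH = 6.574 × 10^-3 × 40.00 = 0.2629 g
% NaOH = 0.2629 / 0.7821 × 100 = 33.62 %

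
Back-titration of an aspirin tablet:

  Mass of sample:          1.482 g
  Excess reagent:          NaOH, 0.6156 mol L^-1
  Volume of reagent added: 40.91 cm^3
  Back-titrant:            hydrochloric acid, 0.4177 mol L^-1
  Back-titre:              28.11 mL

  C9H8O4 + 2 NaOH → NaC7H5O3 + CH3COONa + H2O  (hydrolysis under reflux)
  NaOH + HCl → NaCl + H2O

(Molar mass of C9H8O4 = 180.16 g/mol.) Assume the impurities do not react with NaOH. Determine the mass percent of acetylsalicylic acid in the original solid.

n(NaOH) added = 0.04091 × 0.6156 = 0.02518 mol
n(HCl) used in back-titration = 0.02811 × 0.4177 = 0.01174 mol
n(NaOH) left over = 0.01174 mol (1:1 ratio)
n(NaOH) consumed by analyte = 0.02518 − 0.01174 = 0.01344 mol
From the 1:2 ratio, n(C9H8O4) = 1/2 × 0.01344 = 6.721 × 10^-3 mol
mass of C9H8O4 = 6.721 × 10^-3 × 180.16 = 1.211 g
% C9H8O4 = 1.211 / 1.482 × 100 = 81.71 %

81.71 %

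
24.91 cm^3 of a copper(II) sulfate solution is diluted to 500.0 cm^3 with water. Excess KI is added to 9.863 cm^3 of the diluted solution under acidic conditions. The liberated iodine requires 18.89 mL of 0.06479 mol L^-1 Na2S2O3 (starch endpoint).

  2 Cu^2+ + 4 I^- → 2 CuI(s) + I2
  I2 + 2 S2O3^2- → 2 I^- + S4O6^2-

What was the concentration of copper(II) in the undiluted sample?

n(S2O3^2-) = 0.01889 × 0.06479 = 1.224 × 10^-3 mol
n(I2) = n(S2O3^2-)/2 = 6.119 × 10^-4 mol
From the 2:1 ratio, n(Cu2+) in the aliquot = 2/1 × 6.119 × 10^-4 = 1.224 × 10^-3 mol
[Cu2+]_dilute = 1.224 × 10^-3 / 0.009863 = 0.1241 mol/L
[Cu2+]_original = 0.1241 × 500.0/24.91 = 2.491 mol/L

2.491 mol/L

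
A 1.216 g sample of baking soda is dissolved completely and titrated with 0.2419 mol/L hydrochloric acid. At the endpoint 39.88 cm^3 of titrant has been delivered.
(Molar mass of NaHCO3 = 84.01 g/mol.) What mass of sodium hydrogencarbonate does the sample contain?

NaHCO3 + HCl → NaCl + H2O + CO2
n(HCl) = 0.03988 L × 0.2419 mol/L = 9.647 × 10^-3 mol
n(NaHCO3) = 9.647 × 10^-3 mol (1:1 ratio)
mass of NaHCO3 = 9.647 × 10^-3 × 84.01 g/mol = 0.8104 g

0.8104 g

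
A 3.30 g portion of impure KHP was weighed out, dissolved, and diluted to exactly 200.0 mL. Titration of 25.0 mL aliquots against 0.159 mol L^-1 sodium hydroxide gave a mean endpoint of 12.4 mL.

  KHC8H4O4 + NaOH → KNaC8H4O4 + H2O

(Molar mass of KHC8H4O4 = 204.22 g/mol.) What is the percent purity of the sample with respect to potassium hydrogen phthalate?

97.6 %

n(NaOH) per titration = 0.0124 × 0.159 = 1.97 × 10^-3 mol
n(KHC8H4O4) in each aliquot = 1.97 × 10^-3 mol (1:1 ratio)
n(KHC8H4O4) in the whole flask = 1.97 × 10^-3 × 200.0/25.0 = 0.0158 mol
mass of KHC8H4O4 = 0.0158 × 204.22 = 3.22 g
% KHC8H4O4 = 3.22 / 3.30 × 100 = 97.6 %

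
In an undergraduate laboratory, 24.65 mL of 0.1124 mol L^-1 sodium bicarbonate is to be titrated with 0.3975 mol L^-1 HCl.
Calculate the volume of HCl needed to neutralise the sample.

6.970 mL

NaHCO3 + HCl → NaCl + H2O + CO2
n(NaHCO3) = 0.02465 L × 0.1124 mol/L = 2.771 × 10^-3 mol
n(HCl) = 2.771 × 10^-3 mol (1:1 stoichiometry)
V(HCl) = 2.771 × 10^-3 mol / 0.3975 mol/L = 0.006970 L = 6.970 mL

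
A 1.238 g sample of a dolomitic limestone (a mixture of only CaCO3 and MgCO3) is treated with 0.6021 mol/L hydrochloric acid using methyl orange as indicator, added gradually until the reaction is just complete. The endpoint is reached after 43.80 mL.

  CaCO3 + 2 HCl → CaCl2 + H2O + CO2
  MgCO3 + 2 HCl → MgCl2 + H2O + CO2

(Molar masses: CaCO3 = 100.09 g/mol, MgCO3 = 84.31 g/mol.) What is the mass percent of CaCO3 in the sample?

n(HCl) = 0.04380 × 0.6021 = 0.02637 mol
Let x = n(CaCO3), y = n(MgCO3).
Titrant: 2x + 2y = 0.02637;  mass: 100.09x + 84.31y = 1.238
Solving, x = 8.003 × 10^-3 mol, y = 5.183 × 10^-3 mol
mass of CaCO3 = 8.003 × 10^-3 × 100.09 = 0.8010 g
% CaCO3 = 0.8010 / 1.238 × 100 = 64.70 %

64.70 %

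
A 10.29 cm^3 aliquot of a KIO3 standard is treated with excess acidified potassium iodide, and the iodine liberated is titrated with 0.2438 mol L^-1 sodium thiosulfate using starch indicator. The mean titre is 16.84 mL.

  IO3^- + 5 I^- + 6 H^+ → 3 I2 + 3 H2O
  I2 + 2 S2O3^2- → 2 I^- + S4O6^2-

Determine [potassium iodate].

n(S2O3^2-) = 0.01684 × 0.2438 = 4.106 × 10^-3 mol
n(I2) = n(S2O3^2-)/2 = 2.053 × 10^-3 mol
From the 1:3 ratio, n(IO3^-) in the aliquot = 1/3 × 2.053 × 10^-3 = 6.843 × 10^-4 mol
[IO3^-] = 6.843 × 10^-4 / 0.01029 = 0.06650 mol/L

0.06650 mol/L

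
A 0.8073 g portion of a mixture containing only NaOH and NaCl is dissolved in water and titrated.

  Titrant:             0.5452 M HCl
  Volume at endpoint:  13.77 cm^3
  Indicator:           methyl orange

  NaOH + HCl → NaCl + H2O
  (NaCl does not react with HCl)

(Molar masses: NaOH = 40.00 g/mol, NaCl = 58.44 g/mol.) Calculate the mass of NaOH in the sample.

n(HCl) = 0.01377 × 0.5452 = 7.507 × 10^-3 mol
Let x = n(NaOH), y = n(NaCl).
Titrant: 1x = 7.507 × 10^-3;  mass: 40.00x + 58.44y = 0.8073
Solving, x = 7.507 × 10^-3 mol, y = 8.676 × 10^-3 mol
mass of NaOH = 7.507 × 10^-3 × 40.00 = 0.3003 g

0.3003 g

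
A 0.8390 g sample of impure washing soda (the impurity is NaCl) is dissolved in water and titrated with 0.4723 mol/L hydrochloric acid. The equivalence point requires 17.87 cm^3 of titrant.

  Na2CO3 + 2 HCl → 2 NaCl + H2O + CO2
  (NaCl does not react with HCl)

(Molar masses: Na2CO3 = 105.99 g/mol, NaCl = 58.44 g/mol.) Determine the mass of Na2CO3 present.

n(HCl) = 0.01787 × 0.4723 = 8.440 × 10^-3 mol
Let x = n(Na2CO3), y = n(NaCl).
Titrant: 2x = 8.440 × 10^-3;  mass: 105.99x + 58.44y = 0.8390
Solving, x = 4.220 × 10^-3 mol, y = 6.703 × 10^-3 mol
mass of Na2CO3 = 4.220 × 10^-3 × 105.99 = 0.4473 g

0.4473 g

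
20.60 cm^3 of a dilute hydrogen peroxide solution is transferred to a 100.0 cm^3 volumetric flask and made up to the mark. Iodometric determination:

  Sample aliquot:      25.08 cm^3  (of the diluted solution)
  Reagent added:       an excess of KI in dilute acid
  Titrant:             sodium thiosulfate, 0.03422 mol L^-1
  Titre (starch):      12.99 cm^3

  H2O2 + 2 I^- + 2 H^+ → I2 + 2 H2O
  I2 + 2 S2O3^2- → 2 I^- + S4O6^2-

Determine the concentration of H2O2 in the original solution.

0.04302 mol/L

n(S2O3^2-) = 0.01299 × 0.03422 = 4.445 × 10^-4 mol
n(I2) = n(S2O3^2-)/2 = 2.223 × 10^-4 mol
n(H2O2) in the aliquot = 2.223 × 10^-4 mol (1:1 ratio)
[H2O2]_dilute = 2.223 × 10^-4 / 0.02508 = 0.008862 mol/L
[H2O2]_original = 0.008862 × 100.0/20.60 = 0.04302 mol/L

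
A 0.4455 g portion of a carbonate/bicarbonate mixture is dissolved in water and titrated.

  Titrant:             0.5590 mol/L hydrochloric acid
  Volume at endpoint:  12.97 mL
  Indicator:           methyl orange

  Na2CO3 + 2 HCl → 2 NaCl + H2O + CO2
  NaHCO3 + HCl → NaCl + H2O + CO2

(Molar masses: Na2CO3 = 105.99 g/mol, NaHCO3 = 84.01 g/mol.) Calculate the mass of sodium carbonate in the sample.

n(HCl) = 0.01297 × 0.5590 = 7.250 × 10^-3 mol
Let x = n(Na2CO3), y = n(NaHCO3).
Titrant: 2x + 1y = 7.250 × 10^-3;  mass: 105.99x + 84.01y = 0.4455
Solving, x = 2.637 × 10^-3 mol, y = 1.976 × 10^-3 mol
mass of Na2CO3 = 2.637 × 10^-3 × 105.99 = 0.2795 g

0.2795 g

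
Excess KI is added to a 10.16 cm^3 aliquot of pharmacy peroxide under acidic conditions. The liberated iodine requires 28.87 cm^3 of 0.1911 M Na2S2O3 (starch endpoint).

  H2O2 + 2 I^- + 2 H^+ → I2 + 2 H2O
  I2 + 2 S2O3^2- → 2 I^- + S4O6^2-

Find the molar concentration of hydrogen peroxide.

0.2715 M

n(S2O3^2-) = 0.02887 × 0.1911 = 5.517 × 10^-3 mol
n(I2) = n(S2O3^2-)/2 = 2.759 × 10^-3 mol
n(H2O2) in the aliquot = 2.759 × 10^-3 mol (1:1 ratio)
[H2O2] = 2.759 × 10^-3 / 0.01016 = 0.2715 mol/L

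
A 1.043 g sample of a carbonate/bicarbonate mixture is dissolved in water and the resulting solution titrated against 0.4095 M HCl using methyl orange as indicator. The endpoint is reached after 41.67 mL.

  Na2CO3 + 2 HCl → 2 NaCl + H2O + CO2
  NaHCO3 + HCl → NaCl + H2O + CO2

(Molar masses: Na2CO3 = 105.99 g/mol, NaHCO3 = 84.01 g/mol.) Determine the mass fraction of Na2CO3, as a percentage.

63.98 %

n(HCl) = 0.04167 × 0.4095 = 0.01706 mol
Let x = n(Na2CO3), y = n(NaHCO3).
Titrant: 2x + 1y = 0.01706;  mass: 105.99x + 84.01y = 1.043
Solving, x = 6.296 × 10^-3 mol, y = 4.472 × 10^-3 mol
mass of Na2CO3 = 6.296 × 10^-3 × 105.99 = 0.6673 g
% Na2CO3 = 0.6673 / 1.043 × 100 = 63.98 %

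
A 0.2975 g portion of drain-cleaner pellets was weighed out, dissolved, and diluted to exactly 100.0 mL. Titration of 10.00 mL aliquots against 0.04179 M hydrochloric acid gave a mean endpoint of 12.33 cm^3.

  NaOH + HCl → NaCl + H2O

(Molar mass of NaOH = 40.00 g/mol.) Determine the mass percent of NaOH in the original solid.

69.28 %

n(HCl) per titration = 0.01233 × 0.04179 = 5.153 × 10^-4 mol
n(NaOH) in each aliquot = 5.153 × 10^-4 mol (1:1 ratio)
n(NaOH) in the whole flask = 5.153 × 10^-4 × 100.0/10.00 = 5.153 × 10^-3 mol
mass of NaOH = 5.153 × 10^-3 × 40.00 = 0.2061 g
% NaOH = 0.2061 / 0.2975 × 100 = 69.28 %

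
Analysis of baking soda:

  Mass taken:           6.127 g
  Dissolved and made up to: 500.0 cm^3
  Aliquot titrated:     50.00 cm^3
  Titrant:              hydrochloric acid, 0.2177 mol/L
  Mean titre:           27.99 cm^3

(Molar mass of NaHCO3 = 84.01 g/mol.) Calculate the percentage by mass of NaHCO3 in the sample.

NaHCO3 + HCl → NaCl + H2O + CO2
n(HCl) per titration = 0.02799 × 0.2177 = 6.093 × 10^-3 mol
n(NaHCO3) in each aliquot = 6.093 × 10^-3 mol (1:1 ratio)
n(NaHCO3) in the whole flask = 6.093 × 10^-3 × 500.0/50.00 = 0.06093 mol
mass of NaHCO3 = 0.06093 × 84.01 = 5.119 g
% NaHCO3 = 5.119 / 6.127 × 100 = 83.55 %

83.55 %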